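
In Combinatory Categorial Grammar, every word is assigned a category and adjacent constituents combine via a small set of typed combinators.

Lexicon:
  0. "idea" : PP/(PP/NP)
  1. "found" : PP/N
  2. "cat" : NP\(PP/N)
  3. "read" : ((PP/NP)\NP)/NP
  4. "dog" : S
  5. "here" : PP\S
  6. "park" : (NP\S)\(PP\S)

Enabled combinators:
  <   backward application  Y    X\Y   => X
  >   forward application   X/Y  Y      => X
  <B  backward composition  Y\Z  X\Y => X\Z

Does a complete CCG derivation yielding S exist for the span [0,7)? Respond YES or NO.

NO

PP/(PP/NP) PP/N NP\(PP/N) ((PP/NP)\NP)/NP S PP\S (NP\S)\(PP\S)
CKY chart[0,7] = {PP}; S ∉ chart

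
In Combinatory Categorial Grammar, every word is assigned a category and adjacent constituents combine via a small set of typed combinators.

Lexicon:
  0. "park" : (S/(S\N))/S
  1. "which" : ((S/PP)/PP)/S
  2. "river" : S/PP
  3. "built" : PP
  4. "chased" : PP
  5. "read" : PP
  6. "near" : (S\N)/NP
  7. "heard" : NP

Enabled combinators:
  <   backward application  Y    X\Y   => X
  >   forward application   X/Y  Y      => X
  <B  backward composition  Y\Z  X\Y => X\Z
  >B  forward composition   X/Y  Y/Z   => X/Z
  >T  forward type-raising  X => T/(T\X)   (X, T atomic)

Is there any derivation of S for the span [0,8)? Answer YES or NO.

[0,8] S   >
  [0,6] S/(S\N)   >
    [0,1] "park" : (S/(S\N))/S
    [1,6] S   >
      [1,5] S/PP   >
        [1,4] (S/PP)/PP   >
          [1,2] "which" : ((S/PP)/PP)/S
          [2,4] S   >
            [2,3] "river" : S/PP
            [3,4] "built" : PP
        [4,5] "chased" : PP
      [5,6] "read" : PP
  [6,8] S\N   >
    [6,7] "near" : (S\N)/NP
    [7,8] "heard" : NP

YES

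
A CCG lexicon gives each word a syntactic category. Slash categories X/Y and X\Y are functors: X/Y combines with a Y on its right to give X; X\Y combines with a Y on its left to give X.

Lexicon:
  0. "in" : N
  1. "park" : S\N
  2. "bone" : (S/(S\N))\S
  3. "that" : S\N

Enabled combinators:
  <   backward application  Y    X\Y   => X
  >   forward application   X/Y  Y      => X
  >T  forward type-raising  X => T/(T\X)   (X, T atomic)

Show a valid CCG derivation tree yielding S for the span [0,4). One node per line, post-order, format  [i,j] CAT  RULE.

[0,4] S   >
  [0,3] S/(S\N)   <
    [0,2] S   <
      [0,1] "in" : N
      [1,2] "park" : S\N
    [2,3] "bone" : (S/(S\N))\S
  [3,4] "that" : S\N

[0,1] N  lex  "in"
[1,2] S\N  lex  "park"
[0,2] S  <  k=1
[2,3] (S/(S\N))\S  lex  "bone"
[0,3] S/(S\N)  <  k=2
[3,4] S\N  lex  "that"
[0,4] S  >  k=3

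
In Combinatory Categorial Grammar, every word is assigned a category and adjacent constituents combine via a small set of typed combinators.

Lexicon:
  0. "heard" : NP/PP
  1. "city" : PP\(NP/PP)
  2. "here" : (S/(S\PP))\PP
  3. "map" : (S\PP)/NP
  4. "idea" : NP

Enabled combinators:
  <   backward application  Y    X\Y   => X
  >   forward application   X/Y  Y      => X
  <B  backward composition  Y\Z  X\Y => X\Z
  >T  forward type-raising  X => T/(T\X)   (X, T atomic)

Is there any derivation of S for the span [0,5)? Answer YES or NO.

[0,5] S   >
  [0,3] S/(S\PP)   <
    [0,2] PP   <
      [0,1] "heard" : NP/PP
      [1,2] "city" : PP\(NP/PP)
    [2,3] "here" : (S/(S\PP))\PP
  [3,5] S\PP   >
    [3,4] "map" : (S\PP)/NP
    [4,5] "idea" : NP

YES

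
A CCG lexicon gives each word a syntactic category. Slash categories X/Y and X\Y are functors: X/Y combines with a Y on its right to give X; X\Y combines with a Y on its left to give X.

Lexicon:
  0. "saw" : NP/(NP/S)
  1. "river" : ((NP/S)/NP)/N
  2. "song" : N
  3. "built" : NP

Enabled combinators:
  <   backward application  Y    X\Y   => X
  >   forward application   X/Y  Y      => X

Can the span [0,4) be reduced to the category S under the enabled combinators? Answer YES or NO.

NP/(NP/S) ((NP/S)/NP)/N N NP
CKY chart[0,4] = {NP}; S ∉ chart

NO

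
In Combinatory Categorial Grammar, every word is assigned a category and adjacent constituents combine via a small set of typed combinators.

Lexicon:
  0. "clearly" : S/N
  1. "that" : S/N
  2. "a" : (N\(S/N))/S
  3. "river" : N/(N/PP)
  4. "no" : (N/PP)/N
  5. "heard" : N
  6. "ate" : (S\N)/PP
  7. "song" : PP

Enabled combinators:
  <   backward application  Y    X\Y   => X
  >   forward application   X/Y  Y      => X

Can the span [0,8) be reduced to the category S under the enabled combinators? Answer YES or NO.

YES

[0,8] S   >
  [0,1] "clearly" : S/N
  [1,8] N   <
    [1,2] "that" : S/N
    [2,8] N\(S/N)   >
      [2,3] "a" : (N\(S/N))/S
      [3,8] S   <
        [3,6] N   >
          [3,4] "river" : N/(N/PP)
          [4,6] N/PP   >
            [4,5] "no" : (N/PP)/N
            [5,6] "heard" : N
        [6,8] S\N   >
          [6,7] "ate" : (S\N)/PP
          [7,8] "song" : PP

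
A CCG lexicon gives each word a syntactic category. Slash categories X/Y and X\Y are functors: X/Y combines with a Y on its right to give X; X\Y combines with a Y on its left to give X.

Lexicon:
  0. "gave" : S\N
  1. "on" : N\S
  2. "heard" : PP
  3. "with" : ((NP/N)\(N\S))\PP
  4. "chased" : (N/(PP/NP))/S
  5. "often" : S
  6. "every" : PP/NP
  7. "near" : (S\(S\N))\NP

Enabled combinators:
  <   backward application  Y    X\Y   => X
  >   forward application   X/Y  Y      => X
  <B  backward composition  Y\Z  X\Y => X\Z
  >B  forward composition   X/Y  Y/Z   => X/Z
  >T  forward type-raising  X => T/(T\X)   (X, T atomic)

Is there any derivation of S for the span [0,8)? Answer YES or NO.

YES

[0,8] S   <
  [0,1] "gave" : S\N
  [1,8] S\(S\N)   <
    [1,7] NP   >
      [1,4] NP/N   <
        [1,2] "on" : N\S
        [2,4] (NP/N)\(N\S)   <
          [2,3] "heard" : PP
          [3,4] "with" : ((NP/N)\(N\S))\PP
      [4,7] N   >
        [4,6] N/(PP/NP)   >
          [4,5] "chased" : (N/(PP/NP))/S
          [5,6] "often" : S
        [6,7] "every" : PP/NP
    [7,8] "near" : (S\(S\N))\NP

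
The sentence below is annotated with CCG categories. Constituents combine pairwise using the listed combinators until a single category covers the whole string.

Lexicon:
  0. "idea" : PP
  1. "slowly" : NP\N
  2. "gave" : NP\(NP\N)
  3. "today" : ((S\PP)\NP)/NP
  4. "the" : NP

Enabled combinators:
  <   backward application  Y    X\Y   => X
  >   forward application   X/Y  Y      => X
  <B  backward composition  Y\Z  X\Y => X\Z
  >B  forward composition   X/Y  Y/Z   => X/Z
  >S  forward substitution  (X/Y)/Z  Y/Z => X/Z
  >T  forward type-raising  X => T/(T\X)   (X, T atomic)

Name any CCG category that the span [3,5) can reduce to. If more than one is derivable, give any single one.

(S\PP)\NP

[0,5] S   >
  [0,1] S/(S\PP)   >T
    [0,1] "idea" : PP
  [1,5] S\PP   <
    [1,3] NP   <
      [1,2] "slowly" : NP\N
      [2,3] "gave" : NP\(NP\N)
    [3,5] (S\PP)\NP   >
      [3,4] "today" : ((S\PP)\NP)/NP
      [4,5] "the" : NP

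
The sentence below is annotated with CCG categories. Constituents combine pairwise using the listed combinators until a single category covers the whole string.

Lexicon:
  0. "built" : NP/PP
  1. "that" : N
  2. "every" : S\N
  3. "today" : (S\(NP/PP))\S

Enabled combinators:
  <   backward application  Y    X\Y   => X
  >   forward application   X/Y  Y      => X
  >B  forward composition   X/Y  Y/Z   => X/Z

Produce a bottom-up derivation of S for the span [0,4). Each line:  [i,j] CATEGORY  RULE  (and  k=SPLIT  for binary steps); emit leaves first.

[0,1] NP/PP  lex  "built"
[1,2] N  lex  "that"
[2,3] S\N  lex  "every"
[1,3] S  <  k=2
[3,4] (S\(NP/PP))\S  lex  "today"
[1,4] S\(NP/PP)  <  k=3
[0,4] S  <  k=1

[0,4] S   <
  [0,1] "built" : NP/PP
  [1,4] S\(NP/PP)   <
    [1,3] S   <
      [1,2] "that" : N
      [2,3] "every" : S\N
    [3,4] "today" : (S\(NP/PP))\S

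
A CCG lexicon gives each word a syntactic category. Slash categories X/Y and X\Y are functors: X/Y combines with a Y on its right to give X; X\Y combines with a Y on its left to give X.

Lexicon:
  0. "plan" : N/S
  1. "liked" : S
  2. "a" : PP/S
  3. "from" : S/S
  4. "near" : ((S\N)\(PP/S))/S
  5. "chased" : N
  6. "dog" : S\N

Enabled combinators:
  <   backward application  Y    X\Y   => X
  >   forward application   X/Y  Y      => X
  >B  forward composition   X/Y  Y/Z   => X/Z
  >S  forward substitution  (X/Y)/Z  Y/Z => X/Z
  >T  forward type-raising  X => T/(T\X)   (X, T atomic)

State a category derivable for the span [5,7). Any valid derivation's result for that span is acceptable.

S

[0,7] S   <
  [0,2] N   >
    [0,1] "plan" : N/S
    [1,2] "liked" : S
  [2,7] S\N   <
    [2,4] PP/S   >B
      [2,3] "a" : PP/S
      [3,4] "from" : S/S
    [4,7] (S\N)\(PP/S)   >
      [4,5] "near" : ((S\N)\(PP/S))/S
      [5,7] S   <
        [5,6] "chased" : N
        [6,7] "dog" : S\N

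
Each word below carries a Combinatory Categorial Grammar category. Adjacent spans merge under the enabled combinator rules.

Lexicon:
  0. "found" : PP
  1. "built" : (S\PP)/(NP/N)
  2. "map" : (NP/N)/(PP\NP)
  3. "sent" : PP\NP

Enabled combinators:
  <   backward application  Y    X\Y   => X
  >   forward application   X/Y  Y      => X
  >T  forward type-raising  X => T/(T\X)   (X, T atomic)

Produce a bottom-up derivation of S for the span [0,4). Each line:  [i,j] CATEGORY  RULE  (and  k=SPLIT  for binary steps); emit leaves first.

[0,1] PP  lex  "found"
[1,2] (S\PP)/(NP/N)  lex  "built"
[2,3] (NP/N)/(PP\NP)  lex  "map"
[3,4] PP\NP  lex  "sent"
[2,4] NP/N  >  k=3
[1,4] S\PP  >  k=2
[0,4] S  <  k=1

[0,4] S   <
  [0,1] "found" : PP
  [1,4] S\PP   >
    [1,2] "built" : (S\PP)/(NP/N)
    [2,4] NP/N   >
      [2,3] "map" : (NP/N)/(PP\NP)
      [3,4] "sent" : PP\NP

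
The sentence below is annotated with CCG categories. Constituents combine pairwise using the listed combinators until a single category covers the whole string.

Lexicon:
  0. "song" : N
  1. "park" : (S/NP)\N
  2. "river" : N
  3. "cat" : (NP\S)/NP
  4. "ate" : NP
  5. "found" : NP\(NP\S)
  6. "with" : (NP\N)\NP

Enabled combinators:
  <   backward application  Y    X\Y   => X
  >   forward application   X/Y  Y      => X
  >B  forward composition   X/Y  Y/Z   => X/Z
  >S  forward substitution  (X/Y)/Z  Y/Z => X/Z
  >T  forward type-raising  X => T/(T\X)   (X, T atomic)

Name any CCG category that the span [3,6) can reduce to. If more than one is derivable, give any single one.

[0,7] S   >
  [0,2] S/NP   <
    [0,1] "song" : N
    [1,2] "park" : (S/NP)\N
  [2,7] NP   >
    [2,3] NP/(NP\N)   >T
      [2,3] "river" : N
    [3,7] NP\N   <
      [3,6] NP   <
        [3,5] NP\S   >
          [3,4] "cat" : (NP\S)/NP
          [4,5] "ate" : NP
        [5,6] "found" : NP\(NP\S)
      [6,7] "with" : (NP\N)\NP

NP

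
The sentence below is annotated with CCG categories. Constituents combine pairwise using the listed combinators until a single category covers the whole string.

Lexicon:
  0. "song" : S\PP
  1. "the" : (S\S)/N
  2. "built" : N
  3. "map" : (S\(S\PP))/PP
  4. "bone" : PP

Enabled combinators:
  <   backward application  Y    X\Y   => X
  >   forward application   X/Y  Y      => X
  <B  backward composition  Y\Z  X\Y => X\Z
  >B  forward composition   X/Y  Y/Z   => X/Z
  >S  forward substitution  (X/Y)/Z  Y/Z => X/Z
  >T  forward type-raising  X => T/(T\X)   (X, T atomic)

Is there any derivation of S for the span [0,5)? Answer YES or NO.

YES

[0,5] S   <
  [0,3] S\PP   <B
    [0,1] "song" : S\PP
    [1,3] S\S   >
      [1,2] "the" : (S\S)/N
      [2,3] "built" : N
  [3,5] S\(S\PP)   >
    [3,4] "map" : (S\(S\PP))/PP
    [4,5] "bone" : PP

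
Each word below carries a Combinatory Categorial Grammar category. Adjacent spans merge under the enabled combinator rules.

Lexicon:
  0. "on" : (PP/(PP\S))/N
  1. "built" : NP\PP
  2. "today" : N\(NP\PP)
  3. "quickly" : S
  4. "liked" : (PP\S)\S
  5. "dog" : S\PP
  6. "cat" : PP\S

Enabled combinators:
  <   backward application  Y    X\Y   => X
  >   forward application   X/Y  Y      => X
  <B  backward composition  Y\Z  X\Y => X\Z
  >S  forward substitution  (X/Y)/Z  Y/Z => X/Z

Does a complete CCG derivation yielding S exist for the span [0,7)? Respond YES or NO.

(PP/(PP\S))/N NP\PP N\(NP\PP) S (PP\S)\S S\PP PP\S
CKY chart[0,7] = {PP}; S ∉ chart

NO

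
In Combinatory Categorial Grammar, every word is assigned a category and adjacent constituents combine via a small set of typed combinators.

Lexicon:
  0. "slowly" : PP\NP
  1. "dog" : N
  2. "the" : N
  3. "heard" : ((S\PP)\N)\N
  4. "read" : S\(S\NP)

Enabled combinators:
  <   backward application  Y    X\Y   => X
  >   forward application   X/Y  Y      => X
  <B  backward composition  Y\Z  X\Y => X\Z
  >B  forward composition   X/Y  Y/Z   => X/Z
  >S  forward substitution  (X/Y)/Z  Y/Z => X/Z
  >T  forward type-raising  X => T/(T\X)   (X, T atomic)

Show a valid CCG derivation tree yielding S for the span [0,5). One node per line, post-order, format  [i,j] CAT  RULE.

[0,1] PP\NP  lex  "slowly"
[1,2] N  lex  "dog"
[2,3] N  lex  "the"
[3,4] ((S\PP)\N)\N  lex  "heard"
[2,4] (S\PP)\N  <  k=3
[1,4] S\PP  <  k=2
[0,4] S\NP  <B  k=1
[4,5] S\(S\NP)  lex  "read"
[0,5] S  <  k=4

[0,5] S   <
  [0,4] S\NP   <B
    [0,1] "slowly" : PP\NP
    [1,4] S\PP   <
      [1,2] "dog" : N
      [2,4] (S\PP)\N   <
        [2,3] "the" : N
        [3,4] "heard" : ((S\PP)\N)\N
  [4,5] "read" : S\(S\NP)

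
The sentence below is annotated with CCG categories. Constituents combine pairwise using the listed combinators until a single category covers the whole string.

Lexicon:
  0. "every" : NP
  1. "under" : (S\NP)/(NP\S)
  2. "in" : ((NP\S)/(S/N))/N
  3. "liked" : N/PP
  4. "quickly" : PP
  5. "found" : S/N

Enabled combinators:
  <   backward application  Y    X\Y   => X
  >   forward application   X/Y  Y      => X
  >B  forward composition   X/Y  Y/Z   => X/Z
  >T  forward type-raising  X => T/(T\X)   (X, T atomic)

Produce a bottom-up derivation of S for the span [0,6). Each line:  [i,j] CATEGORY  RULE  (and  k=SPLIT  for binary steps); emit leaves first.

[0,1] NP  lex  "every"
[1,2] (S\NP)/(NP\S)  lex  "under"
[2,3] ((NP\S)/(S/N))/N  lex  "in"
[3,4] N/PP  lex  "liked"
[4,5] PP  lex  "quickly"
[3,5] N  >  k=4
[2,5] (NP\S)/(S/N)  >  k=3
[5,6] S/N  lex  "found"
[2,6] NP\S  >  k=5
[1,6] S\NP  >  k=2
[0,6] S  <  k=1

[0,6] S   <
  [0,1] "every" : NP
  [1,6] S\NP   >
    [1,2] "under" : (S\NP)/(NP\S)
    [2,6] NP\S   >
      [2,5] (NP\S)/(S/N)   >
        [2,3] "in" : ((NP\S)/(S/N))/N
        [3,5] N   >
          [3,4] "liked" : N/PP
          [4,5] "quickly" : PP
      [5,6] "found" : S/N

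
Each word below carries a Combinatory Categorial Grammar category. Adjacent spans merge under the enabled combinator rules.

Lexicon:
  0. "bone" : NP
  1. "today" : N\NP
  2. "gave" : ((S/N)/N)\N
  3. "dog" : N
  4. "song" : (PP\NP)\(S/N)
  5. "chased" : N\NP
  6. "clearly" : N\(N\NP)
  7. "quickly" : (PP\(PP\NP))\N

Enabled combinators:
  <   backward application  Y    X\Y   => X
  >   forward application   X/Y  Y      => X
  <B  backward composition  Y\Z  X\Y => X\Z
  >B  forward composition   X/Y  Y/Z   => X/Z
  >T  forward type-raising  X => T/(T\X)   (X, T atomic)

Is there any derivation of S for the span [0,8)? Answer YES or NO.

NP N\NP ((S/N)/N)\N N (PP\NP)\(S/N) N\NP N\(N\NP) (PP\(PP\NP))\N
CKY chart[0,8] = {N/(N\PP), NP/(NP\PP), PP, PP/(PP\PP), S/(S\PP)}; S ∉ chart

NO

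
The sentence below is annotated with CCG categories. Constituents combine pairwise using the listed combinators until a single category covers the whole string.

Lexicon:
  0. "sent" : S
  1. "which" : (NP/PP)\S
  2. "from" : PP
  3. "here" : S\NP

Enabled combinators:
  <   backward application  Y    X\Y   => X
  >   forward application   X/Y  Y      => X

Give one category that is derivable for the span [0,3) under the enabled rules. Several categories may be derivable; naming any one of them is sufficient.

[0,4] S   <
  [0,3] NP   >
    [0,2] NP/PP   <
      [0,1] "sent" : S
      [1,2] "which" : (NP/PP)\S
    [2,3] "from" : PP
  [3,4] "here" : S\NP

NP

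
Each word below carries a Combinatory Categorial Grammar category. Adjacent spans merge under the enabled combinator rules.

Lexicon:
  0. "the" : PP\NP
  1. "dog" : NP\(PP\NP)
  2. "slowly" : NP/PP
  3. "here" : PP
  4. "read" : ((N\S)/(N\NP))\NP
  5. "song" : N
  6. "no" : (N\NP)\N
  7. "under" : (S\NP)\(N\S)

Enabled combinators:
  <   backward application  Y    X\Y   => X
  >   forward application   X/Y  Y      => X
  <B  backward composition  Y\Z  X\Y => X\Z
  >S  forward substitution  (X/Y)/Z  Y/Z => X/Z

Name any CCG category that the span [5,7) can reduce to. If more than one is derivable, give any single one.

[0,8] S   <
  [0,2] NP   <
    [0,1] "the" : PP\NP
    [1,2] "dog" : NP\(PP\NP)
  [2,8] S\NP   <
    [2,7] N\S   >
      [2,5] (N\S)/(N\NP)   <
        [2,4] NP   >
          [2,3] "slowly" : NP/PP
          [3,4] "here" : PP
        [4,5] "read" : ((N\S)/(N\NP))\NP
      [5,7] N\NP   <
        [5,6] "song" : N
        [6,7] "no" : (N\NP)\N
    [7,8] "under" : (S\NP)\(N\S)

N\NP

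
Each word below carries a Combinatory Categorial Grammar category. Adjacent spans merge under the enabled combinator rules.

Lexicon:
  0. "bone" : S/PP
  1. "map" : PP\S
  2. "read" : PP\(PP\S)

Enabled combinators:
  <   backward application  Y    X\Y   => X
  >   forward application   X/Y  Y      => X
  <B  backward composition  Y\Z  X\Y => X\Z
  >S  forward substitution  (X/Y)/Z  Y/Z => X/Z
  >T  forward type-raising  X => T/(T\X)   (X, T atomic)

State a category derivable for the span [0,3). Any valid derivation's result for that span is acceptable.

[0,3] S   >
  [0,1] "bone" : S/PP
  [1,3] PP   <
    [1,2] "map" : PP\S
    [2,3] "read" : PP\(PP\S)

S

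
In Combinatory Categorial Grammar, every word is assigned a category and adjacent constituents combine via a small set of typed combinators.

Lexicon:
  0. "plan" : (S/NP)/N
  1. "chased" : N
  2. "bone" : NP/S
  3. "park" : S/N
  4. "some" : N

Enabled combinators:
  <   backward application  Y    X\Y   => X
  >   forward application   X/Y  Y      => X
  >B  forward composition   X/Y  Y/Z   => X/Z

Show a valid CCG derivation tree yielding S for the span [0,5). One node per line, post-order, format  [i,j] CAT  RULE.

[0,1] (S/NP)/N  lex  "plan"
[1,2] N  lex  "chased"
[0,2] S/NP  >  k=1
[2,3] NP/S  lex  "bone"
[3,4] S/N  lex  "park"
[4,5] N  lex  "some"
[3,5] S  >  k=4
[2,5] NP  >  k=3
[0,5] S  >  k=2

[0,5] S   >
  [0,2] S/NP   >
    [0,1] "plan" : (S/NP)/N
    [1,2] "chased" : N
  [2,5] NP   >
    [2,3] "bone" : NP/S
    [3,5] S   >
      [3,4] "park" : S/N
      [4,5] "some" : N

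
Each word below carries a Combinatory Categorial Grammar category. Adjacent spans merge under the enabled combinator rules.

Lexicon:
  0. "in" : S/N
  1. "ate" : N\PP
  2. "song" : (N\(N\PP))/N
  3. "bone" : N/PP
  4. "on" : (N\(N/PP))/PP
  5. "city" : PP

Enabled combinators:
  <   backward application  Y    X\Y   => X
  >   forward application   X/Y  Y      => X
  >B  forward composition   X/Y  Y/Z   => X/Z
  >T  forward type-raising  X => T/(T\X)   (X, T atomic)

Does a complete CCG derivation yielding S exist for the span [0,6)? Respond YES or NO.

YES

[0,6] S   >
  [0,1] "in" : S/N
  [1,6] N   <
    [1,2] "ate" : N\PP
    [2,6] N\(N\PP)   >
      [2,3] "song" : (N\(N\PP))/N
      [3,6] N   <
        [3,4] "bone" : N/PP
        [4,6] N\(N/PP)   >
          [4,5] "on" : (N\(N/PP))/PP
          [5,6] "city" : PP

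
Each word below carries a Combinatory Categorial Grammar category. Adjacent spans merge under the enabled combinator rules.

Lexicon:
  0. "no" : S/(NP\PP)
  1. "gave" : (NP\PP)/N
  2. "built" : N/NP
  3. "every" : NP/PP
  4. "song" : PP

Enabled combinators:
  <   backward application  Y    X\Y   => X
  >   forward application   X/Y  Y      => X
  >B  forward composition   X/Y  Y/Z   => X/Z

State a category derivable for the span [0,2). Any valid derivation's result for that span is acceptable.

S/N

[0,5] S   >
  [0,3] S/NP   >B
    [0,2] S/N   >B
      [0,1] "no" : S/(NP\PP)
      [1,2] "gave" : (NP\PP)/N
    [2,3] "built" : N/NP
  [3,5] NP   >
    [3,4] "every" : NP/PP
    [4,5] "song" : PP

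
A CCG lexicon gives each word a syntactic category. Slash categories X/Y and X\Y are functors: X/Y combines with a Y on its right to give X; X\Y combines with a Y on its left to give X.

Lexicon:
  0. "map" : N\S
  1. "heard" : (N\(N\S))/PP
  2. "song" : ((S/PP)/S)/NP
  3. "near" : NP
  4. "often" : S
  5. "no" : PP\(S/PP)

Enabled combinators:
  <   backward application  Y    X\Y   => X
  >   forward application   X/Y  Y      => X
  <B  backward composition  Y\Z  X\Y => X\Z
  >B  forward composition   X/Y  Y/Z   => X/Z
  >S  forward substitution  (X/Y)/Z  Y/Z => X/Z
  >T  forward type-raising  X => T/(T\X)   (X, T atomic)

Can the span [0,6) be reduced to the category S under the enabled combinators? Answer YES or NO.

N\S (N\(N\S))/PP ((S/PP)/S)/NP NP S PP\(S/PP)
CKY chart[0,6] = {N, N/(N\N), NP/(NP\N), PP/(PP\N), S/(S\N)}; S ∉ chart

NO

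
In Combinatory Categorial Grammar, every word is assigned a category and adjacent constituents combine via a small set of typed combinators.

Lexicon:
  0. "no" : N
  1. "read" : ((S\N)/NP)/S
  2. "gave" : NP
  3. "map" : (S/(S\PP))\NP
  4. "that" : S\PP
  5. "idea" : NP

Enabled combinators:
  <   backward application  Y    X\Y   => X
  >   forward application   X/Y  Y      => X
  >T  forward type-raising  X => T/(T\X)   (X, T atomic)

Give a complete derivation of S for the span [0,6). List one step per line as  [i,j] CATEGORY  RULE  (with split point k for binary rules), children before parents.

[0,1] N  lex  "no"
[0,1] S/(S\N)  >T
[1,2] ((S\N)/NP)/S  lex  "read"
[2,3] NP  lex  "gave"
[3,4] (S/(S\PP))\NP  lex  "map"
[2,4] S/(S\PP)  <  k=3
[4,5] S\PP  lex  "that"
[2,5] S  >  k=4
[1,5] (S\N)/NP  >  k=2
[5,6] NP  lex  "idea"
[1,6] S\N  >  k=5
[0,6] S  >  k=1

[0,6] S   >
  [0,1] S/(S\N)   >T
    [0,1] "no" : N
  [1,6] S\N   >
    [1,5] (S\N)/NP   >
      [1,2] "read" : ((S\N)/NP)/S
      [2,5] S   >
        [2,4] S/(S\PP)   <
          [2,3] "gave" : NP
          [3,4] "map" : (S/(S\PP))\NP
        [4,5] "that" : S\PP
    [5,6] "idea" : NP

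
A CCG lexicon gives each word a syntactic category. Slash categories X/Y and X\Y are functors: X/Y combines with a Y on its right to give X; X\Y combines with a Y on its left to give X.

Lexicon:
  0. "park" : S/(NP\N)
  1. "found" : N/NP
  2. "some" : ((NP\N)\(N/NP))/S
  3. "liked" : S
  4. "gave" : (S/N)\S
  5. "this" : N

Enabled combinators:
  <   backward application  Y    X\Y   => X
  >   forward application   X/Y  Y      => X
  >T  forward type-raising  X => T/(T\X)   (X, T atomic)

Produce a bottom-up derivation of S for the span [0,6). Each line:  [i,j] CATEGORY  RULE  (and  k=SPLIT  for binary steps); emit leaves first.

[0,1] S/(NP\N)  lex  "park"
[1,2] N/NP  lex  "found"
[2,3] ((NP\N)\(N/NP))/S  lex  "some"
[3,4] S  lex  "liked"
[4,5] (S/N)\S  lex  "gave"
[3,5] S/N  <  k=4
[5,6] N  lex  "this"
[3,6] S  >  k=5
[2,6] (NP\N)\(N/NP)  >  k=3
[1,6] NP\N  <  k=2
[0,6] S  >  k=1

[0,6] S   >
  [0,1] "park" : S/(NP\N)
  [1,6] NP\N   <
    [1,2] "found" : N/NP
    [2,6] (NP\N)\(N/NP)   >
      [2,3] "some" : ((NP\N)\(N/NP))/S
      [3,6] S   >
        [3,5] S/N   <
          [3,4] "liked" : S
          [4,5] "gave" : (S/N)\S
        [5,6] "this" : N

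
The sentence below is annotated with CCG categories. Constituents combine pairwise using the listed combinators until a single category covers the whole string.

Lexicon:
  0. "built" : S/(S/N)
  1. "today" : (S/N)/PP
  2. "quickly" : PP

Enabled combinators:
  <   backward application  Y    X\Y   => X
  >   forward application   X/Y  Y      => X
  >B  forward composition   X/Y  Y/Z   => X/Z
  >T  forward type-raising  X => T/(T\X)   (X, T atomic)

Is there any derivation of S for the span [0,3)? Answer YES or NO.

YES

[0,3] S   >
  [0,1] "built" : S/(S/N)
  [1,3] S/N   >
    [1,2] "today" : (S/N)/PP
    [2,3] "quickly" : PP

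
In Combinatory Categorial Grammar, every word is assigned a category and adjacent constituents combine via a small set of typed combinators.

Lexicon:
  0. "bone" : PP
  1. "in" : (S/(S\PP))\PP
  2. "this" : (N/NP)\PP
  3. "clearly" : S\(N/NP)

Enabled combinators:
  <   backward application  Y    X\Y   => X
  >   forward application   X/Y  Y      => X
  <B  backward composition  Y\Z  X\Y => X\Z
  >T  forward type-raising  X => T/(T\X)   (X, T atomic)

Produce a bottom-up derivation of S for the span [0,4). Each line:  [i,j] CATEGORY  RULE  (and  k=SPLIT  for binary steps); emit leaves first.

[0,4] S   >
  [0,2] S/(S\PP)   <
    [0,1] "bone" : PP
    [1,2] "in" : (S/(S\PP))\PP
  [2,4] S\PP   <B
    [2,3] "this" : (N/NP)\PP
    [3,4] "clearly" : S\(N/NP)

[0,1] PP  lex  "bone"
[1,2] (S/(S\PP))\PP  lex  "in"
[0,2] S/(S\PP)  <  k=1
[2,3] (N/NP)\PP  lex  "this"
[3,4] S\(N/NP)  lex  "clearly"
[2,4] S\PP  <B  k=3
[0,4] S  >  k=2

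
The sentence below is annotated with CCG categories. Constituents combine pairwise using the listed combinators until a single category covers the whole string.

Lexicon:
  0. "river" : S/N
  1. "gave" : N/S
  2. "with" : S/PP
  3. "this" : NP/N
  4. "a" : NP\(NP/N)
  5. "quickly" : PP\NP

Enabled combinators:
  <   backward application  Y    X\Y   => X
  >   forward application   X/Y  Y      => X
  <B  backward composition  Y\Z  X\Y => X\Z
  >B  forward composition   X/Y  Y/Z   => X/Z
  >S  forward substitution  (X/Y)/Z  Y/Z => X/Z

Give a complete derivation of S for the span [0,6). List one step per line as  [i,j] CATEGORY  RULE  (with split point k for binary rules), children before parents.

[0,6] S   >
  [0,3] S/PP   >B
    [0,1] "river" : S/N
    [1,3] N/PP   >B
      [1,2] "gave" : N/S
      [2,3] "with" : S/PP
  [3,6] PP   <
    [3,5] NP   <
      [3,4] "this" : NP/N
      [4,5] "a" : NP\(NP/N)
    [5,6] "quickly" : PP\NP

[0,1] S/N  lex  "river"
[1,2] N/S  lex  "gave"
[2,3] S/PP  lex  "with"
[1,3] N/PP  >B  k=2
[0,3] S/PP  >B  k=1
[3,4] NP/N  lex  "this"
[4,5] NP\(NP/N)  lex  "a"
[3,5] NP  <  k=4
[5,6] PP\NP  lex  "quickly"
[3,6] PP  <  k=5
[0,6] S  >  k=3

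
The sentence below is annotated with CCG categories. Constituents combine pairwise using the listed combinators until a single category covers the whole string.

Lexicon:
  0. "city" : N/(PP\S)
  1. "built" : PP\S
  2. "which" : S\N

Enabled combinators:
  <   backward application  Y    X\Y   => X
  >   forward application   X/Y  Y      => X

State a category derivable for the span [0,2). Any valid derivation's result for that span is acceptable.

N

[0,3] S   <
  [0,2] N   >
    [0,1] "city" : N/(PP\S)
    [1,2] "built" : PP\S
  [2,3] "which" : S\N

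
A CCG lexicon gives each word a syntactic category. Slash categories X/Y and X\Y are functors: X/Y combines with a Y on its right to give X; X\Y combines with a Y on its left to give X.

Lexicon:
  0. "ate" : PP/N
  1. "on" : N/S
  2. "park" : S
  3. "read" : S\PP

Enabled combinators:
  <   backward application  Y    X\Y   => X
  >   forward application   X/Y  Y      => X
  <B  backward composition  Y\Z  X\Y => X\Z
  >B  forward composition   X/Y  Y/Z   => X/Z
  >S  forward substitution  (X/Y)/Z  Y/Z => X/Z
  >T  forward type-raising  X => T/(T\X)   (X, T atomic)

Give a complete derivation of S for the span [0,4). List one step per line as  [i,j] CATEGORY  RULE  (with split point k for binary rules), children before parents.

[0,4] S   <
  [0,3] PP   >
    [0,1] "ate" : PP/N
    [1,3] N   >
      [1,2] "on" : N/S
      [2,3] "park" : S
  [3,4] "read" : S\PP

[0,1] PP/N  lex  "ate"
[1,2] N/S  lex  "on"
[2,3] S  lex  "park"
[1,3] N  >  k=2
[0,3] PP  >  k=1
[3,4] S\PP  lex  "read"
[0,4] S  <  k=3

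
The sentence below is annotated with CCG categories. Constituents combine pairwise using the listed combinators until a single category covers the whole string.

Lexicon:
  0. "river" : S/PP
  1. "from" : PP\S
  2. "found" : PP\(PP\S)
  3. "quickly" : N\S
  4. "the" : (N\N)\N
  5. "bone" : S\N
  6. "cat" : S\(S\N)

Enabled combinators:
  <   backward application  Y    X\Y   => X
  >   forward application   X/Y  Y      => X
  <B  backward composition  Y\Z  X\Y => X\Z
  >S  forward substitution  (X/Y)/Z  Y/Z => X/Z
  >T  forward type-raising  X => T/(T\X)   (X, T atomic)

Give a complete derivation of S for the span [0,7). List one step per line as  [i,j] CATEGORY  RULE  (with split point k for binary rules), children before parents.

[0,1] S/PP  lex  "river"
[1,2] PP\S  lex  "from"
[2,3] PP\(PP\S)  lex  "found"
[1,3] PP  <  k=2
[0,3] S  >  k=1
[3,4] N\S  lex  "quickly"
[0,4] N  <  k=3
[4,5] (N\N)\N  lex  "the"
[0,5] N\N  <  k=4
[5,6] S\N  lex  "bone"
[0,6] S\N  <B  k=5
[6,7] S\(S\N)  lex  "cat"
[0,7] S  <  k=6

[0,7] S   <
  [0,6] S\N   <B
    [0,5] N\N   <
      [0,4] N   <
        [0,3] S   >
          [0,1] "river" : S/PP
          [1,3] PP   <
            [1,2] "from" : PP\S
            [2,3] "found" : PP\(PP\S)
        [3,4] "quickly" : N\S
      [4,5] "the" : (N\N)\N
    [5,6] "bone" : S\N
  [6,7] "cat" : S\(S\N)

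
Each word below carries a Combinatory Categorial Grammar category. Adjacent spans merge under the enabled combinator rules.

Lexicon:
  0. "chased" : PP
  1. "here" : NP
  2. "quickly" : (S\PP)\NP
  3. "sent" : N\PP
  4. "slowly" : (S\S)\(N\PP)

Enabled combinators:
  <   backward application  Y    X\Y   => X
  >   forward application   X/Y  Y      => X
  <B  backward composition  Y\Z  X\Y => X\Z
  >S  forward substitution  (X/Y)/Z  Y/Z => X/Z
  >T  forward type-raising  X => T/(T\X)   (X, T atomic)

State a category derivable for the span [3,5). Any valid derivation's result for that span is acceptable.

S\S

[0,5] S   >
  [0,1] S/(S\PP)   >T
    [0,1] "chased" : PP
  [1,5] S\PP   <B
    [1,3] S\PP   <
      [1,2] "here" : NP
      [2,3] "quickly" : (S\PP)\NP
    [3,5] S\S   <
      [3,4] "sent" : N\PP
      [4,5] "slowly" : (S\S)\(N\PP)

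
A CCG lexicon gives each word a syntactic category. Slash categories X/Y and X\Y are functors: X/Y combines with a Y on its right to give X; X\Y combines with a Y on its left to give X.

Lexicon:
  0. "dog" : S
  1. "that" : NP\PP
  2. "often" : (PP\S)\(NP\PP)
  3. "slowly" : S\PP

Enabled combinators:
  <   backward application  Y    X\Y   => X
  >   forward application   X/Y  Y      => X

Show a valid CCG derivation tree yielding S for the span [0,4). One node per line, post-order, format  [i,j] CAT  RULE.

[0,1] S  lex  "dog"
[1,2] NP\PP  lex  "that"
[2,3] (PP\S)\(NP\PP)  lex  "often"
[1,3] PP\S  <  k=2
[0,3] PP  <  k=1
[3,4] S\PP  lex  "slowly"
[0,4] S  <  k=3

[0,4] S   <
  [0,3] PP   <
    [0,1] "dog" : S
    [1,3] PP\S   <
      [1,2] "that" : NP\PP
      [2,3] "often" : (PP\S)\(NP\PP)
  [3,4] "slowly" : S\PP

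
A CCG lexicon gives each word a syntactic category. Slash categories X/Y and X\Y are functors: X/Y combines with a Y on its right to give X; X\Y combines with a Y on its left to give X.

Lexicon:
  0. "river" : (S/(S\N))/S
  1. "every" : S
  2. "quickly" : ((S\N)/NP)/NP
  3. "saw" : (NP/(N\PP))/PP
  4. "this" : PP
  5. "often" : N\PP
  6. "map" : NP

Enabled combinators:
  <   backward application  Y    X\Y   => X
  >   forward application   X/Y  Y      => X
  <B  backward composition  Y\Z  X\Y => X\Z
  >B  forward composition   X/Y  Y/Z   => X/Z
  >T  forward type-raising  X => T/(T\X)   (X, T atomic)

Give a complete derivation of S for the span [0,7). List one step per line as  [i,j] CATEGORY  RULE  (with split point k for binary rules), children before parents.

[0,1] (S/(S\N))/S  lex  "river"
[1,2] S  lex  "every"
[0,2] S/(S\N)  >  k=1
[2,3] ((S\N)/NP)/NP  lex  "quickly"
[3,4] (NP/(N\PP))/PP  lex  "saw"
[4,5] PP  lex  "this"
[3,5] NP/(N\PP)  >  k=4
[5,6] N\PP  lex  "often"
[3,6] NP  >  k=5
[2,6] (S\N)/NP  >  k=3
[6,7] NP  lex  "map"
[2,7] S\N  >  k=6
[0,7] S  >  k=2

[0,7] S   >
  [0,2] S/(S\N)   >
    [0,1] "river" : (S/(S\N))/S
    [1,2] "every" : S
  [2,7] S\N   >
    [2,6] (S\N)/NP   >
      [2,3] "quickly" : ((S\N)/NP)/NP
      [3,6] NP   >
        [3,5] NP/(N\PP)   >
          [3,4] "saw" : (NP/(N\PP))/PP
          [4,5] "this" : PP
        [5,6] "often" : N\PP
    [6,7] "map" : NP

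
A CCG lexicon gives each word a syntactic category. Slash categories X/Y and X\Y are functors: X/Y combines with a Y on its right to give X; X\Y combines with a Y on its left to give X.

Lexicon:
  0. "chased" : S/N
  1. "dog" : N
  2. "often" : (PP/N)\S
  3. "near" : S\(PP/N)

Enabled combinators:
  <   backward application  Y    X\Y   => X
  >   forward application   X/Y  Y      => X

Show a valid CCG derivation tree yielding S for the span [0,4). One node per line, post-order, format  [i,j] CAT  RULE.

[0,1] S/N  lex  "chased"
[1,2] N  lex  "dog"
[0,2] S  >  k=1
[2,3] (PP/N)\S  lex  "often"
[0,3] PP/N  <  k=2
[3,4] S\(PP/N)  lex  "near"
[0,4] S  <  k=3

[0,4] S   <
  [0,3] PP/N   <
    [0,2] S   >
      [0,1] "chased" : S/N
      [1,2] "dog" : N
    [2,3] "often" : (PP/N)\S
  [3,4] "near" : S\(PP/N)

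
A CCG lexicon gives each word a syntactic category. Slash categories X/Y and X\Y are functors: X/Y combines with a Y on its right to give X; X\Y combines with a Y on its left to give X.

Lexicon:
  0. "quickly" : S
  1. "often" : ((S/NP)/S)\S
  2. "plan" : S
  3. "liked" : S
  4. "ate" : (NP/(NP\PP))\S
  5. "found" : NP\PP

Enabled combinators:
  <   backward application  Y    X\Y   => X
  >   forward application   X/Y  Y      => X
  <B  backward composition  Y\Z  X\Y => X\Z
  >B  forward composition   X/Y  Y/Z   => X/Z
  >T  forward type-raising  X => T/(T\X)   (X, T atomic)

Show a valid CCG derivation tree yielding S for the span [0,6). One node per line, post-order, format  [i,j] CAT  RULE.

[0,6] S   >
  [0,3] S/NP   >
    [0,2] (S/NP)/S   <
      [0,1] "quickly" : S
      [1,2] "often" : ((S/NP)/S)\S
    [2,3] "plan" : S
  [3,6] NP   >
    [3,5] NP/(NP\PP)   <
      [3,4] "liked" : S
      [4,5] "ate" : (NP/(NP\PP))\S
    [5,6] "found" : NP\PP

[0,1] S  lex  "quickly"
[1,2] ((S/NP)/S)\S  lex  "often"
[0,2] (S/NP)/S  <  k=1
[2,3] S  lex  "plan"
[0,3] S/NP  >  k=2
[3,4] S  lex  "liked"
[4,5] (NP/(NP\PP))\S  lex  "ate"
[3,5] NP/(NP\PP)  <  k=4
[5,6] NP\PP  lex  "found"
[3,6] NP  >  k=5
[0,6] S  >  k=3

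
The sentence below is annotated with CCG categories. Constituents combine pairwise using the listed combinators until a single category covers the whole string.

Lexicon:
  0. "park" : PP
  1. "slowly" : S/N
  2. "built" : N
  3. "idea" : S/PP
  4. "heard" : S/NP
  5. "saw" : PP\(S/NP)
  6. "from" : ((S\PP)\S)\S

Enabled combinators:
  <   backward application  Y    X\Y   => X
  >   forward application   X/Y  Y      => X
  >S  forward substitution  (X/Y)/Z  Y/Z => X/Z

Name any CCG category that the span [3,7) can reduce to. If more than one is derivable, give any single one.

[0,7] S   <
  [0,1] "park" : PP
  [1,7] S\PP   <
    [1,3] S   >
      [1,2] "slowly" : S/N
      [2,3] "built" : N
    [3,7] (S\PP)\S   <
      [3,6] S   >
        [3,4] "idea" : S/PP
        [4,6] PP   <
          [4,5] "heard" : S/NP
          [5,6] "saw" : PP\(S/NP)
      [6,7] "from" : ((S\PP)\S)\S

(S\PP)\S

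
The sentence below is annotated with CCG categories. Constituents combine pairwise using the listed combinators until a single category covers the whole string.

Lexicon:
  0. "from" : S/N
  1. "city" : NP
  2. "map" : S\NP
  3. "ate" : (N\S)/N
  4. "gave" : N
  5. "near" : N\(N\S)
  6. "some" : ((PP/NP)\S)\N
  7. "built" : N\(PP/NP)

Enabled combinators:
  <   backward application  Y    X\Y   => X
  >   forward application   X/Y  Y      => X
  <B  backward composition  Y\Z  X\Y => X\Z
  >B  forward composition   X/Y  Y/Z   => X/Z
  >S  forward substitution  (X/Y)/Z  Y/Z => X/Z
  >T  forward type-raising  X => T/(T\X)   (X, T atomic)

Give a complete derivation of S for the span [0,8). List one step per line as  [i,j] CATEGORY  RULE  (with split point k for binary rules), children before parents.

[0,8] S   >
  [0,1] "from" : S/N
  [1,8] N   <
    [1,7] PP/NP   <
      [1,3] S   <
        [1,2] "city" : NP
        [2,3] "map" : S\NP
      [3,7] (PP/NP)\S   <
        [3,6] N   <
          [3,5] N\S   >
            [3,4] "ate" : (N\S)/N
            [4,5] "gave" : N
          [5,6] "near" : N\(N\S)
        [6,7] "some" : ((PP/NP)\S)\N
    [7,8] "built" : N\(PP/NP)

[0,1] S/N  lex  "from"
[1,2] NP  lex  "city"
[2,3] S\NP  lex  "map"
[1,3] S  <  k=2
[3,4] (N\S)/N  lex  "ate"
[4,5] N  lex  "gave"
[3,5] N\S  >  k=4
[5,6] N\(N\S)  lex  "near"
[3,6] N  <  k=5
[6,7] ((PP/NP)\S)\N  lex  "some"
[3,7] (PP/NP)\S  <  k=6
[1,7] PP/NP  <  k=3
[7,8] N\(PP/NP)  lex  "built"
[1,8] N  <  k=7
[0,8] S  >  k=1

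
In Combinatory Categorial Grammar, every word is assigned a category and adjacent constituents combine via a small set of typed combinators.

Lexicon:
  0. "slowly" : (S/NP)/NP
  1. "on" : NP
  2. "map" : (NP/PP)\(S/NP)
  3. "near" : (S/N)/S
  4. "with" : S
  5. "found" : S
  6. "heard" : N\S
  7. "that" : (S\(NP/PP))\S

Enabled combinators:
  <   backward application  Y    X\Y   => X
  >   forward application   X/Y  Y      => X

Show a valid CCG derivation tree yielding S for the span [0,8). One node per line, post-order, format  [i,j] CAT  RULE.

[0,1] (S/NP)/NP  lex  "slowly"
[1,2] NP  lex  "on"
[0,2] S/NP  >  k=1
[2,3] (NP/PP)\(S/NP)  lex  "map"
[0,3] NP/PP  <  k=2
[3,4] (S/N)/S  lex  "near"
[4,5] S  lex  "with"
[3,5] S/N  >  k=4
[5,6] S  lex  "found"
[6,7] N\S  lex  "heard"
[5,7] N  <  k=6
[3,7] S  >  k=5
[7,8] (S\(NP/PP))\S  lex  "that"
[3,8] S\(NP/PP)  <  k=7
[0,8] S  <  k=3

[0,8] S   <
  [0,3] NP/PP   <
    [0,2] S/NP   >
      [0,1] "slowly" : (S/NP)/NP
      [1,2] "on" : NP
    [2,3] "map" : (NP/PP)\(S/NP)
  [3,8] S\(NP/PP)   <
    [3,7] S   >
      [3,5] S/N   >
        [3,4] "near" : (S/N)/S
        [4,5] "with" : S
      [5,7] N   <
        [5,6] "found" : S
        [6,7] "heard" : N\S
    [7,8] "that" : (S\(NP/PP))\S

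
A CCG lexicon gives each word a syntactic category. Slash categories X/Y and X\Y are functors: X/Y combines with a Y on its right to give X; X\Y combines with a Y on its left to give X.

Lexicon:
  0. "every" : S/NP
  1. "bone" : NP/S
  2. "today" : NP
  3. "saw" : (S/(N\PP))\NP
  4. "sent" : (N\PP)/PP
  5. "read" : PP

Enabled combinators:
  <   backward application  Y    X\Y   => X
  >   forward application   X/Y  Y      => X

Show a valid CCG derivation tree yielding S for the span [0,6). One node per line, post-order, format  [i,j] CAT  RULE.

[0,6] S   >
  [0,1] "every" : S/NP
  [1,6] NP   >
    [1,2] "bone" : NP/S
    [2,6] S   >
      [2,4] S/(N\PP)   <
        [2,3] "today" : NP
        [3,4] "saw" : (S/(N\PP))\NP
      [4,6] N\PP   >
        [4,5] "sent" : (N\PP)/PP
        [5,6] "read" : PP

[0,1] S/NP  lex  "every"
[1,2] NP/S  lex  "bone"
[2,3] NP  lex  "today"
[3,4] (S/(N\PP))\NP  lex  "saw"
[2,4] S/(N\PP)  <  k=3
[4,5] (N\PP)/PP  lex  "sent"
[5,6] PP  lex  "read"
[4,6] N\PP  >  k=5
[2,6] S  >  k=4
[1,6] NP  >  k=2
[0,6] S  >  k=1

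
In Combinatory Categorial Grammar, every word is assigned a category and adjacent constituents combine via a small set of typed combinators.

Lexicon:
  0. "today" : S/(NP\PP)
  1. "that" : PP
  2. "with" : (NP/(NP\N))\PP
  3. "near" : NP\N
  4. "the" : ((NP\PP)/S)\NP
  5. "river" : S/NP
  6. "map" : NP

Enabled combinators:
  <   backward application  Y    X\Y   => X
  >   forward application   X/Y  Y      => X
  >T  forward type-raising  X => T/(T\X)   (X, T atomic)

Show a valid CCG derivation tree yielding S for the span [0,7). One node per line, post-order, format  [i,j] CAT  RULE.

[0,7] S   >
  [0,1] "today" : S/(NP\PP)
  [1,7] NP\PP   >
    [1,5] (NP\PP)/S   <
      [1,4] NP   >
        [1,3] NP/(NP\N)   <
          [1,2] "that" : PP
          [2,3] "with" : (NP/(NP\N))\PP
        [3,4] "near" : NP\N
      [4,5] "the" : ((NP\PP)/S)\NP
    [5,7] S   >
      [5,6] "river" : S/NP
      [6,7] "map" : NP

[0,1] S/(NP\PP)  lex  "today"
[1,2] PP  lex  "that"
[2,3] (NP/(NP\N))\PP  lex  "with"
[1,3] NP/(NP\N)  <  k=2
[3,4] NP\N  lex  "near"
[1,4] NP  >  k=3
[4,5] ((NP\PP)/S)\NP  lex  "the"
[1,5] (NP\PP)/S  <  k=4
[5,6] S/NP  lex  "river"
[6,7] NP  lex  "map"
[5,7] S  >  k=6
[1,7] NP\PP  >  k=5
[0,7] S  >  k=1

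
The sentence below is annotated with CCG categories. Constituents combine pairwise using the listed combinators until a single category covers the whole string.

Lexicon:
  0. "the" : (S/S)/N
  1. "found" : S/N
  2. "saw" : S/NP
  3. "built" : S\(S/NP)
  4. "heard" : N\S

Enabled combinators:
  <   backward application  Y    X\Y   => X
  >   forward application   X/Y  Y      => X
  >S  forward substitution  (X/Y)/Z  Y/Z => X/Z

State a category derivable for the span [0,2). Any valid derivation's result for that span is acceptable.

S/N

[0,5] S   >
  [0,2] S/N   >S
    [0,1] "the" : (S/S)/N
    [1,2] "found" : S/N
  [2,5] N   <
    [2,4] S   <
      [2,3] "saw" : S/NP
      [3,4] "built" : S\(S/NP)
    [4,5] "heard" : N\S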